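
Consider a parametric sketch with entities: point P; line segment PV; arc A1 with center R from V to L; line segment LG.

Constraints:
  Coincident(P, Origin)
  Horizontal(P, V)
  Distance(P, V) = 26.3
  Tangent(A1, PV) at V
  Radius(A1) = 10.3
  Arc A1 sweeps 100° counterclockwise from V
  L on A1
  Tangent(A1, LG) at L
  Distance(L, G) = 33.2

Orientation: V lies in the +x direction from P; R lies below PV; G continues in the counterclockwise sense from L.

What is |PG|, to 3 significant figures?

49.9

On A1, V sits at bearing 90° from R; a 100° counterclockwise sweep puts L at bearing 190°, so L = R + 10.3·(cos 190°, sin 190°) = (16.2, -12.1). The tangent condition forces RL to be normal to LG, so LG runs along (−sin 190°, cos 190°); with |LG| = 33.2, G = (21.9, -44.8). Then |PG| = |G − P| = 49.9.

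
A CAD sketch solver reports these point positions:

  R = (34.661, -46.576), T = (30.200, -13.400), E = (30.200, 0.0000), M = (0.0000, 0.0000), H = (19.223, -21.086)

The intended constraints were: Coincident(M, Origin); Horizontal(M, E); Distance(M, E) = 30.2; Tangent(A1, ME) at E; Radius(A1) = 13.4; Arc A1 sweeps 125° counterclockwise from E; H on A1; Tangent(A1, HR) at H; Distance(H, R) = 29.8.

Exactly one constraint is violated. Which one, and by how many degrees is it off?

Tangent(A1, HR) at H — off by 3.80°.

M = (0.00, 0.00) ✓; M.y = 0.00, E.y = 0.00 ✓; |ME| = 30.20 ✓; ∠(TE, EM) = 90.00° ✓; |TE| = 13.40 ✓; bearing(T→H) − bearing(T→E) = 125.0° ✓; |TH| = 13.40 ✓; ∠(TH, HR) = 93.80° ✗; |HR| = 29.80 ✓.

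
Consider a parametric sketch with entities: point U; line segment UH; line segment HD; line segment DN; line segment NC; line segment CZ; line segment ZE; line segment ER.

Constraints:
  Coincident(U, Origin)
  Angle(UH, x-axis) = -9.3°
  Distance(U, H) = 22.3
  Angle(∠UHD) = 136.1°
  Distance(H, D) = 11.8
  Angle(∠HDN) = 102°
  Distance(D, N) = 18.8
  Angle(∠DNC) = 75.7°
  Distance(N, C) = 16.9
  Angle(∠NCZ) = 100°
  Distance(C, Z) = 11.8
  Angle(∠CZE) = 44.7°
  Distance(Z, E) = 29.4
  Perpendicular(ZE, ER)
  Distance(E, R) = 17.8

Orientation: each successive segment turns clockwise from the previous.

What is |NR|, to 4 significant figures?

20.57

U is at the origin; UH runs at -9.3° with length 22.3, so H = (22.01, -3.604). ∠UHD = 136.1° gives HD at -53.20° from the x-axis; with |HD| = 11.8, D = (29.08, -13.05). ∠HDN = 102.0° gives DN at -131.2° from the x-axis; with |DN| = 18.8, N = (16.69, -27.20). ∠DNC = 75.7° gives NC at 124.5° from the x-axis; with |NC| = 16.9, C = (7.120, -13.27). ∠NCZ = 100.0° gives CZ at 44.50° from the x-axis; with |CZ| = 11.8, Z = (15.54, -4.999). ∠CZE = 44.7° gives ZE at -90.80° from the x-axis; with |ZE| = 29.4, E = (15.13, -34.40). ZE is perpendicular to ER, so ER runs at 179.2°; with |ER| = 17.8, R = (-2.673, -34.15). Then |NR| = |R − N| = 20.57.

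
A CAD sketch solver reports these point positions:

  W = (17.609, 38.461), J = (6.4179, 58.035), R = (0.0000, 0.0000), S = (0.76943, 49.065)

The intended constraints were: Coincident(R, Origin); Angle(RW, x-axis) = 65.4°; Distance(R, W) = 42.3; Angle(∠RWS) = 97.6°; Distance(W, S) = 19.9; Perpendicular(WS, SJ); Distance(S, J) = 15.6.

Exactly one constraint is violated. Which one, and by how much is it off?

Distance(S, J) = 15.6 — off by 5.00.

R = (0.00, 0.00) ✓; RW at 65.40° ✓; |RW| = 42.30 ✓; ∠RWS = 97.60° ✓; |WS| = 19.90 ✓; ∠(WS, SJ) = 90.00° ✓; |SJ| = 10.60 ✗.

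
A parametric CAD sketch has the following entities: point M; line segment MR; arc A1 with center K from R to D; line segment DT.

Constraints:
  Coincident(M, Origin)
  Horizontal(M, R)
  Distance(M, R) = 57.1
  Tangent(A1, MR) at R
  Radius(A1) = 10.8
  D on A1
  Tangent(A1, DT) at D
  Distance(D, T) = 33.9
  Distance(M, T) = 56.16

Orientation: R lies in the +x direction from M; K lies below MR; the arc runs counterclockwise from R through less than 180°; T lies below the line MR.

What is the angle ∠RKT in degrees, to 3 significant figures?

148°

Checks: |MR| = 57.10 ✓; ∠(KR, RM) = 90.00° ✓; |KD| = 10.80 ✓; ∠(KD, DT) = 90.00° ✓; |DT| = 33.90 ✓; |MT| = 56.16 ✓.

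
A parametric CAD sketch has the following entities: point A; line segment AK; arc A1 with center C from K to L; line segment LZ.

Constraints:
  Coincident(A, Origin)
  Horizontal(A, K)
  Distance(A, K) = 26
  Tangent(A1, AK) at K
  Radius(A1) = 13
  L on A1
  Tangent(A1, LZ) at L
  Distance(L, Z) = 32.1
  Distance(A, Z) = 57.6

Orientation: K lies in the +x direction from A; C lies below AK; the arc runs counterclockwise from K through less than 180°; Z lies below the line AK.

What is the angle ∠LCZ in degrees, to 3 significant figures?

68.0°

A is at the origin; AK is horizontal with |AK| = 26.0 and K on the +x side, so K = (26.0, 0.00). Tangency of A1 to AK means the radius CK is perpendicular to AK, so C = K + (0, -13) = (26.0, -13.0). Since CL ⟂ LZ (tangency), |CZ| = √(13.0² + 32.1²) = 34.6 regardless of where L sits on A1. So Z lies on both circle(A, 57.6) and circle(C, 34.6); the below-AK intersection is Z = (33.6, -46.8). L is the foot of the tangent from Z: L = (15.3, -20.4).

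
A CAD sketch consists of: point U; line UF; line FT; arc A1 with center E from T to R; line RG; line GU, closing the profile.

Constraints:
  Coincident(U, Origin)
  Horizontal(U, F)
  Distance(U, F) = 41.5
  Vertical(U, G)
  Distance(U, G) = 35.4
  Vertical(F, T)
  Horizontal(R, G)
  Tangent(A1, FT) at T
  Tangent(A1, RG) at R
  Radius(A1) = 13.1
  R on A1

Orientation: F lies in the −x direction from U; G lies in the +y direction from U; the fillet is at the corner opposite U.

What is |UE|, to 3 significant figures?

36.1

U is at the origin; U and F share the same y with |UF| = 41.5 and F on the −x side, so F = (-41.5, 0.00). UG is vertical with |UG| = 35.4 and G on the +y side, so G = (0.00, 35.4). The virtual corner opposite U is at (-41.5, 35.4). A1 meets FT tangentially, so ET is at right angles to FT and the tangent condition forces ER to be normal to RG, with radius 13.1, so the center E sits 13.1 in from both sides at E = (-28.4, 22.3). Then |UE| = |E − U| = 36.1.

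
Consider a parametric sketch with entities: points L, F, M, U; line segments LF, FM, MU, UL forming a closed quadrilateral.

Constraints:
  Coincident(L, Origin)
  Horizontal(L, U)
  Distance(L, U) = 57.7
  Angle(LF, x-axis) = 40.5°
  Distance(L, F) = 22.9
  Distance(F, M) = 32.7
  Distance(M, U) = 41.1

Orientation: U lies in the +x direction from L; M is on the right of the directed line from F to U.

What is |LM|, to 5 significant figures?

27.137

L is at the origin; LU is horizontal with |LU| = 57.7 and U in +x, so U = (57.7, 0). LF runs at 40.5° with |LF| = 22.9, so F = (17.413, 14.872). M is determined by |FM| = 32.7 and |MU| = 41.1 together: it lies at the intersection of circle(F, 32.7) and circle(U, 41.1). With |FU| = 42.944, the foot of the radical line on FU is 14.254 from F and the perpendicular offset is √(32.7² − 14.254²) = 29.430. Taking the right-of-FU solution: M = (20.594, -17.673).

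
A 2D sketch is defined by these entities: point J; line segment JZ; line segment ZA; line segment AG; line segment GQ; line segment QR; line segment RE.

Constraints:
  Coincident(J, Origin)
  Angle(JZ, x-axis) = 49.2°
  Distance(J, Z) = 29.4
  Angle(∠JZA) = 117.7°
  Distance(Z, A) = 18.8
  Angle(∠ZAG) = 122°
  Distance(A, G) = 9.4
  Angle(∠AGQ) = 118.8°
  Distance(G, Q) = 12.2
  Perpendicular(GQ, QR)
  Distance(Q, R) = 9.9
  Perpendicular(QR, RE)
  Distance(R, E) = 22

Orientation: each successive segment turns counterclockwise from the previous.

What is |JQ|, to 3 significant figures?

32.4

J is at the origin; JZ runs at 49.2° with length 29.4, so Z = (19.2, 22.3). ∠JZA = 117.7° gives ZA at 112° from the x-axis; with |ZA| = 18.8, A = (12.3, 39.7). ∠ZAG = 122.0° gives AG at 170° from the x-axis; with |AG| = 9.4, G = (3.08, 41.5). ∠AGQ = 118.8° gives GQ at -129° from the x-axis; with |GQ| = 12.2, Q = (-4.65, 32.0). Then |JQ| = |Q − J| = 32.4.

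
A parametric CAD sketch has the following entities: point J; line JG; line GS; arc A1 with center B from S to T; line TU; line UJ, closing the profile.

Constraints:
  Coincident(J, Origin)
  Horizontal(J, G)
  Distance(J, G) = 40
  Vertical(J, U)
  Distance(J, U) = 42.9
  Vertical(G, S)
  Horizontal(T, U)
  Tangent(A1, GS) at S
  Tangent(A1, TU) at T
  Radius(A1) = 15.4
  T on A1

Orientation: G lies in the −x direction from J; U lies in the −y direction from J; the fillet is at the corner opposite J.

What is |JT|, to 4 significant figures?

49.45

J is at the origin; JG is horizontal with |JG| = 40.0 and G on the −x side, so G = (-40.00, 0.000). JU is vertical with |JU| = 42.9 and U on the −y side, so U = (0.000, -42.90). The virtual corner opposite J is at (-40.00, -42.90). Tangency of A1 to GS means the radius BS is perpendicular to GS and the tangent condition forces BT to be normal to TU, with radius 15.4, so the center B sits 15.4 in from both sides at B = (-24.60, -27.50). That places the tangent points at S = (-40.00, -27.50) on GS and T = (-24.60, -42.90) on TU. Then |JT| = |T − J| = 49.45.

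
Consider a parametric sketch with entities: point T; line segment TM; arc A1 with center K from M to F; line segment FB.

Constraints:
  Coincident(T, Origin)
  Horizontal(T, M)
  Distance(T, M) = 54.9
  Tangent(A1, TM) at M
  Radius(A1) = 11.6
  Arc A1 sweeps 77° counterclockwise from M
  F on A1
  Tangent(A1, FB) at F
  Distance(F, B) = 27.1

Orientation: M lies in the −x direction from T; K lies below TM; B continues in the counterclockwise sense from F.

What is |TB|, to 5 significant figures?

80.498

T is at the origin; TM is horizontal with |TM| = 54.9 and M on the −x side, so M = (-54.900, 0.0000). Tangency of A1 to TM means the radius KM is perpendicular to TM, so K = M + (0, -11.6) = (-54.900, -11.600). On A1, M sits at bearing 90° from K; a 77° counterclockwise sweep puts F at bearing 167°, so F = K + 11.6·(cos 167°, sin 167°) = (-66.203, -8.9906). A1 meets FB tangentially, so KF is at right angles to FB, so FB runs along (−sin 167°, cos 167°); with |FB| = 27.1, B = (-72.299, -35.396). Then |TB| = |B − T| = 80.498.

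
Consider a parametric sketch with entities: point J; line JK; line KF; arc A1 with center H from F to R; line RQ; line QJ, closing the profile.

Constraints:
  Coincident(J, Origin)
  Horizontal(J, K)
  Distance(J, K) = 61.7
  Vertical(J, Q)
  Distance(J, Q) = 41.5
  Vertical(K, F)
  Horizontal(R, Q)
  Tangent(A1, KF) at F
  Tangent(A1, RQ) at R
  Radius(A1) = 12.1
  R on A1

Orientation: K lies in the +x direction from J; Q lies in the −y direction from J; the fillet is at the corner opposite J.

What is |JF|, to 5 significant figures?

68.347

J is at the origin; J and K share the same y with |JK| = 61.7 and K on the +x side, so K = (61.700, 0.0000). JQ is vertical with |JQ| = 41.5 and Q on the −y side, so Q = (0.0000, -41.500). The virtual corner opposite J is at (61.700, -41.500). Tangency of A1 to KF means the radius HF is perpendicular to KF and since A1 is tangent to RQ there, HR ⟂ RQ, with radius 12.1, so the center H sits 12.1 in from both sides at H = (49.600, -29.400). That places the tangent points at F = (61.700, -29.400) on KF and R = (49.600, -41.500) on RQ. Then |JF| = |F − J| = 68.347.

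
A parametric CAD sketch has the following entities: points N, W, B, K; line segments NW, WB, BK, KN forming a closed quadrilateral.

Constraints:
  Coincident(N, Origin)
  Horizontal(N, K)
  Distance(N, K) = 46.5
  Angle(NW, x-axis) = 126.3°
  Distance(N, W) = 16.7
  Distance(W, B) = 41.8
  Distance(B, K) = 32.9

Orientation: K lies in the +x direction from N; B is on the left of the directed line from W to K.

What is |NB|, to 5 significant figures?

40.546

Checks: |WB| = 41.80 ✓; |BK| = 32.90 ✓.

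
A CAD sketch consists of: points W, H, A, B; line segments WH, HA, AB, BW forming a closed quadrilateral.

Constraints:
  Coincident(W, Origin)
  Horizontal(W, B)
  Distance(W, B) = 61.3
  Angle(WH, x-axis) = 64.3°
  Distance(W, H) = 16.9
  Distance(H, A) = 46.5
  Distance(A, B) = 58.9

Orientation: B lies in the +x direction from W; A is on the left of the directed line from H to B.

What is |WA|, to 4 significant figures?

63.18

Checks: WH at 64.30° ✓; |HA| = 46.50 ✓; |AB| = 58.90 ✓.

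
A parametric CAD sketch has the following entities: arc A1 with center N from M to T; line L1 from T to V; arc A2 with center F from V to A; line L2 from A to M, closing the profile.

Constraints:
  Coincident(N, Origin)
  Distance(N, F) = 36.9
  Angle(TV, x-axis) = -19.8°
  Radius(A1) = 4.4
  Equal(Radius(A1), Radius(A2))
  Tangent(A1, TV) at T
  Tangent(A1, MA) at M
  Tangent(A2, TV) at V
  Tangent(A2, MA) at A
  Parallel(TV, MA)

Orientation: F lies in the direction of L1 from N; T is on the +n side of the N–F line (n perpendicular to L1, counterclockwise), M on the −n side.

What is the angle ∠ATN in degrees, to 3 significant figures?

76.6°

Tangency of A1 to both parallel lines with radius 4.4 puts T and M at N ± 4.4·n: T = (1.49, 4.14), M = (-1.49, -4.14). Equal radii place V and A the same way about F: V = F + 4.4·n = (36.2, -8.36), A = F − 4.4·n = (33.2, -16.6). Then cos ∠ATN = TA·TN / (|TA||TN|), giving 76.6°.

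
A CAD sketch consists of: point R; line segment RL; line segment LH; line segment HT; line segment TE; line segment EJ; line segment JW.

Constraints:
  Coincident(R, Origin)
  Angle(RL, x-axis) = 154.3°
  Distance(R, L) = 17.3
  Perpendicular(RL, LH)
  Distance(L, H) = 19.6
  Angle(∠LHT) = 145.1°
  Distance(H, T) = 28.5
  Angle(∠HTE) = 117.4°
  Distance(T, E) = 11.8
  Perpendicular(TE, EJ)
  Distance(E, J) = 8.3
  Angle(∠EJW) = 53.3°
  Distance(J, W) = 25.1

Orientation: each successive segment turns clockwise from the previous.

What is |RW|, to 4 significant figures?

51.39

R is at the origin; RL runs at 154.3° with length 17.3, so L = (-15.59, 7.502). RL ⟂ LH, so LH runs at 64.30°; with |LH| = 19.6, H = (-7.089, 25.16). ∠LHT = 145.1° gives HT at 29.40° from the x-axis; with |HT| = 28.5, T = (17.74, 39.15). ∠HTE = 117.4° gives TE at -33.20° from the x-axis; with |TE| = 11.8, E = (27.61, 32.69). TE is perpendicular to EJ, so EJ runs at -123.2°; with |EJ| = 8.3, J = (23.07, 25.75). ∠EJW = 53.3° gives JW at 110.1° from the x-axis; with |JW| = 25.1, W = (14.44, 49.32). Then |RW| = |W − R| = 51.39.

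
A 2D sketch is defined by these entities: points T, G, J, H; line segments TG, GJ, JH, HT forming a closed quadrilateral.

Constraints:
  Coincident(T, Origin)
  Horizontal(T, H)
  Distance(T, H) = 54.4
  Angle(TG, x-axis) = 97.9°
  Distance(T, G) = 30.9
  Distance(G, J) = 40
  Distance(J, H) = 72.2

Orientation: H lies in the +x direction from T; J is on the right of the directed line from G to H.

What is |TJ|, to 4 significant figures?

18.85

Checks: |GJ| = 40.00 ✓; |JH| = 72.20 ✓.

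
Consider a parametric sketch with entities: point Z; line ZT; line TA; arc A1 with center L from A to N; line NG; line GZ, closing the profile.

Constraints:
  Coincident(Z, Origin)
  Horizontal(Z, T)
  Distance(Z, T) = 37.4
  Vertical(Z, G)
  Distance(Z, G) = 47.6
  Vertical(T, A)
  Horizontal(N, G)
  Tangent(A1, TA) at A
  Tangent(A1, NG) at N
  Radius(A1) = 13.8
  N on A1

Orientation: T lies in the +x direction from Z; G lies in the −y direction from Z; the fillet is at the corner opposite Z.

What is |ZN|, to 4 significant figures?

53.13

Z is at the origin; Z and T share the same y with |ZT| = 37.4 and T on the +x side, so T = (37.40, 0.000). ZG is vertical with |ZG| = 47.6 and G on the −y side, so G = (0.000, -47.60). The virtual corner opposite Z is at (37.40, -47.60). The tangent condition forces LA to be normal to TA and the tangent condition forces LN to be normal to NG, with radius 13.8, so the center L sits 13.8 in from both sides at L = (23.60, -33.80). That places the tangent points at A = (37.40, -33.80) on TA and N = (23.60, -47.60) on NG. Then |ZN| = |N − Z| = 53.13.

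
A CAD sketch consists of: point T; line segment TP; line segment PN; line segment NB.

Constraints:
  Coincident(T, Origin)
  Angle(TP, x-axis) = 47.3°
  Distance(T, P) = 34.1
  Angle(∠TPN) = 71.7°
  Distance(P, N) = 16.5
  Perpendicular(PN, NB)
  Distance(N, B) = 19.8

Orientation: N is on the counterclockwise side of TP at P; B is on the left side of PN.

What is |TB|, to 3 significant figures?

13.8

∠TPN = 71.7°, so PN runs at 47.3° + (180° − 71.7°) = 156° from the x-axis; with |PN| = 16.5, N = P + 16.5·(cos 156°, sin 156°) = (8.10, 31.9). PN ⟂ NB; with |NB| = 19.8 on the left of PN, B = N + 19.8·(-0.413, -0.911) = (-0.0805, 13.8). Then |TB| = |B − T| = 13.8.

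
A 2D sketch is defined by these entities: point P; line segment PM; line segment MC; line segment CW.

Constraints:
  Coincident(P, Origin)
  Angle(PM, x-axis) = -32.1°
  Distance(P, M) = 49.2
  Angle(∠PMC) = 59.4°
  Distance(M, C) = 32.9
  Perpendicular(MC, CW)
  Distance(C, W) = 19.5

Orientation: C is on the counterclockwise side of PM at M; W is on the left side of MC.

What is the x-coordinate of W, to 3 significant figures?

23.0

∠PMC = 59.4°, so MC runs at -32.1° + (180° − 59.4°) = 88.5° from the x-axis; with |MC| = 32.9, C = M + 32.9·(cos 88.5°, sin 88.5°) = (42.5, 6.74). MC is perpendicular to CW; with |CW| = 19.5 on the left of MC, W = C + 19.5·(-1.00, 0.0262) = (23.0, 7.25). So W.x = 23.0.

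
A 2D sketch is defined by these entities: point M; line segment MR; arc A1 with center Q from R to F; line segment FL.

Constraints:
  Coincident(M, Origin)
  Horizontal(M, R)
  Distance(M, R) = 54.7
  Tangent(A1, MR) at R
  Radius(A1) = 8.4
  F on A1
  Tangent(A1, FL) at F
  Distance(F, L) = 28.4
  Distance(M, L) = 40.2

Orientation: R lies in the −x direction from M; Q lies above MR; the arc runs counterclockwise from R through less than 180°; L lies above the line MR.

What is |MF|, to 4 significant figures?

48.14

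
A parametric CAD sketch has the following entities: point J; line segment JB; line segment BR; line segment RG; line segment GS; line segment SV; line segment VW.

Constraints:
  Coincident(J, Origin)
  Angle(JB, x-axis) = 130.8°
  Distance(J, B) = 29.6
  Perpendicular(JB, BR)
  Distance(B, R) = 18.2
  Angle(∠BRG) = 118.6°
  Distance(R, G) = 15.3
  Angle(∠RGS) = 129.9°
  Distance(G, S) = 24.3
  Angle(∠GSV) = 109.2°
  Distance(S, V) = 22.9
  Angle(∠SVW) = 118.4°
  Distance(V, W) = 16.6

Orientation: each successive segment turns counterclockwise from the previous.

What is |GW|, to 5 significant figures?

39.675

J is at the origin; JB runs at 130.8° with length 29.6, so B = (-19.341, 22.407). The perpendicularity gives BR at right angles to JB, so BR runs at -139.20°; with |BR| = 18.2, R = (-33.119, 10.515). ∠BRG = 118.6° gives RG at -77.800° from the x-axis; with |RG| = 15.3, G = (-29.885, -4.4397). ∠RGS = 129.9° gives GS at -27.700° from the x-axis; with |GS| = 24.3, S = (-8.3702, -15.735). ∠GSV = 109.2° gives SV at 43.100° from the x-axis; with |SV| = 22.9, V = (8.3505, -0.088357). ∠SVW = 118.4° gives VW at 104.70° from the x-axis; with |VW| = 16.6, W = (4.1381, 15.968). Then |GW| = |W − G| = 39.675.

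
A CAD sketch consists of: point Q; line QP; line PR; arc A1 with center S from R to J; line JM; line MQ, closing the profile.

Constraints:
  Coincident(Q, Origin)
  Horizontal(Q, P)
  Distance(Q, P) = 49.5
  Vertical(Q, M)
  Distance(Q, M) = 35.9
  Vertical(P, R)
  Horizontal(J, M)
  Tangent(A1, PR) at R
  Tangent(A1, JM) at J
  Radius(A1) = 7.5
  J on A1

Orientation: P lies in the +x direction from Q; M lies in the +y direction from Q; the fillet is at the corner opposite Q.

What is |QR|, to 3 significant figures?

57.1

Q is at the origin; Q and P share the same y with |QP| = 49.5 and P on the +x side, so P = (49.5, 0.00). QM is vertical with |QM| = 35.9 and M on the +y side, so M = (0.00, 35.9). The virtual corner opposite Q is at (49.5, 35.9). Since A1 is tangent to PR there, SR ⟂ PR and since A1 is tangent to JM there, SJ ⟂ JM, with radius 7.5, so the center S sits 7.5 in from both sides at S = (42.0, 28.4). That places the tangent points at R = (49.5, 28.4) on PR and J = (42.0, 35.9) on JM. Then |QR| = |R − Q| = 57.1.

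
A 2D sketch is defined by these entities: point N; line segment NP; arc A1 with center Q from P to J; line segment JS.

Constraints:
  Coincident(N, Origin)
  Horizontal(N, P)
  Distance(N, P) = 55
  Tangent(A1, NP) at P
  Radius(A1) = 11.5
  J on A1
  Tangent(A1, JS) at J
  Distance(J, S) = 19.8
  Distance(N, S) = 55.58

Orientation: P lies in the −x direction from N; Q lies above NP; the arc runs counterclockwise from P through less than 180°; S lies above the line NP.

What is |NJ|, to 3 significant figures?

45.3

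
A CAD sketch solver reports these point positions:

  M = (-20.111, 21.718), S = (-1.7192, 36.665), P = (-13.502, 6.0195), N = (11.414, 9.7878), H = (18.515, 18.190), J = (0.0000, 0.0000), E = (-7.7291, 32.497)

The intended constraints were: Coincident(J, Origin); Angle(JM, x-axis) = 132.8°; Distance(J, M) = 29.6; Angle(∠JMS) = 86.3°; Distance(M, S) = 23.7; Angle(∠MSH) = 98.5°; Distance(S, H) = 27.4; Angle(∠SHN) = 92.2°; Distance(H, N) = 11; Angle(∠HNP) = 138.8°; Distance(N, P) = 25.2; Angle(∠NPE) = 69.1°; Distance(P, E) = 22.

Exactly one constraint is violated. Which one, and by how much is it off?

Distance(P, E) = 22 — off by 5.10.

J = (0.00, 0.00) ✓; JM at 132.8° ✓; |JM| = 29.60 ✓; ∠JMS = 86.30° ✓; |MS| = 23.70 ✓; ∠MSH = 98.50° ✓; |SH| = 27.40 ✓; ∠SHN = 92.20° ✓; |HN| = 11.00 ✓; ∠HNP = 138.8° ✓; |NP| = 25.20 ✓; ∠NPE = 69.10° ✓; |PE| = 27.10 ✗.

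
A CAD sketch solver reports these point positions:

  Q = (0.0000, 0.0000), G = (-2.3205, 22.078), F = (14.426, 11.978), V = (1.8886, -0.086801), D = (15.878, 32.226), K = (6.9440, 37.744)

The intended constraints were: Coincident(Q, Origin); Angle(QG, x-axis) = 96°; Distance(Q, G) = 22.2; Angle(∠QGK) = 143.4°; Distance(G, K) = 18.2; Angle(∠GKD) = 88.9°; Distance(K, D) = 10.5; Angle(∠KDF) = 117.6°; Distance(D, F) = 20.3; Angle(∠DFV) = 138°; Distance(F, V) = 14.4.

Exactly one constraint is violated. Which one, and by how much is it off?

Distance(F, V) = 14.4 — off by 3.00.

Q = (0.00, 0.00) ✓; QG at 96.00° ✓; |QG| = 22.20 ✓; ∠QGK = 143.4° ✓; |GK| = 18.20 ✓; ∠GKD = 88.90° ✓; |KD| = 10.50 ✓; ∠KDF = 117.6° ✓; |DF| = 20.30 ✓; ∠DFV = 138.0° ✓; |FV| = 17.40 ✗.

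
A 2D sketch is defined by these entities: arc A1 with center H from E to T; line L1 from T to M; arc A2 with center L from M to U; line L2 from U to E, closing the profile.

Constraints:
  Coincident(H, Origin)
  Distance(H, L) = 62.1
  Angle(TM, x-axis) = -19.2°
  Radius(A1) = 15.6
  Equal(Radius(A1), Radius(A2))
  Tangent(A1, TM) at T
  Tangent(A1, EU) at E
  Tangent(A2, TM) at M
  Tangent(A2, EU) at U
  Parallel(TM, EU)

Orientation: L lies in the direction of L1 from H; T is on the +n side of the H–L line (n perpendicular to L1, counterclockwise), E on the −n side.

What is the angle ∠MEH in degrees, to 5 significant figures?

63.324°

The slot axis is L1's direction at -19.2°, so u = (cos -19.2°, sin -19.2°) = (0.94438, -0.32887) and n = (−sin -19.2°, cos -19.2°) = (0.32887, 0.94438). H is at the origin and L lies 62.1 along u from H, so L = 62.1·u = (58.646, -20.423). Tangency of A1 to both parallel lines with radius 15.6 puts T and E at H ± 15.6·n: T = (5.1303, 14.732), E = (-5.1303, -14.732). Equal radii place M and U the same way about L: M = L + 15.6·n = (63.776, -5.6903), U = L − 15.6·n = (53.515, -35.155). Then cos ∠MEH = EM·EH / (|EM||EH|), giving 63.324°.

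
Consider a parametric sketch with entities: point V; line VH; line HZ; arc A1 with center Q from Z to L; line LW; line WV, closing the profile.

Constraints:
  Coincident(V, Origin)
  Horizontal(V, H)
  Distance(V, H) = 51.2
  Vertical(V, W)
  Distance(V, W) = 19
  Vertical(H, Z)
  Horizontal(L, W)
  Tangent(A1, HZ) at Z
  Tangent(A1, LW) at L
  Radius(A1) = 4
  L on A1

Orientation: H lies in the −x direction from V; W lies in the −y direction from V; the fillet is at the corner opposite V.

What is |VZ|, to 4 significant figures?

53.35

V is at the origin; V and H share the same y with |VH| = 51.2 and H on the −x side, so H = (-51.20, 0.000). V and W share the same x with |VW| = 19.0 and W on the −y side, so W = (0.000, -19.00). The virtual corner opposite V is at (-51.20, -19.00). Tangency of A1 to HZ means the radius QZ is perpendicular to HZ and since A1 is tangent to LW there, QL ⟂ LW, with radius 4.0, so the center Q sits 4.0 in from both sides at Q = (-47.20, -15.00). That places the tangent points at Z = (-51.20, -15.00) on HZ and L = (-47.20, -19.00) on LW. Then |VZ| = |Z − V| = 53.35.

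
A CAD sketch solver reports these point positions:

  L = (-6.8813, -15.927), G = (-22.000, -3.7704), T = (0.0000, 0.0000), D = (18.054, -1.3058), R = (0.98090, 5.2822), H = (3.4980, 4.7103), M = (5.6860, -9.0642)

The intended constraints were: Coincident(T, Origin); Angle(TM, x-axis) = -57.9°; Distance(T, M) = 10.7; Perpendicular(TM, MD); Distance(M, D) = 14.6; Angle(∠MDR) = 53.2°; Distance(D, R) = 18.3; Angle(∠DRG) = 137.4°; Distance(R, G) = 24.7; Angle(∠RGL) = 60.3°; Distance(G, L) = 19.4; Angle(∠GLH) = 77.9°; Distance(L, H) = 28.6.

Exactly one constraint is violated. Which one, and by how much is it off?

Distance(L, H) = 28.6 — off by 5.50.

T = (0.00, 0.00) ✓; TM at -57.90° ✓; |TM| = 10.70 ✓; ∠(TM, MD) = 90.00° ✓; |MD| = 14.60 ✓; ∠MDR = 53.20° ✓; |DR| = 18.30 ✓; ∠DRG = 137.4° ✓; |RG| = 24.70 ✓; ∠RGL = 60.30° ✓; |GL| = 19.40 ✓; ∠GLH = 77.90° ✓; |LH| = 23.10 ✗.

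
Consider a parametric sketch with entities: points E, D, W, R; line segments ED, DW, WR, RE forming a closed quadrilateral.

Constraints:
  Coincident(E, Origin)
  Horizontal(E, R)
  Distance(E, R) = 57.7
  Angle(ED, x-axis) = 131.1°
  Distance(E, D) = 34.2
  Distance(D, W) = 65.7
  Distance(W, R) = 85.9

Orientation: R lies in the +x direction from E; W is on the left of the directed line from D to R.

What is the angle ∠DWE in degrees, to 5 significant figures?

25.250°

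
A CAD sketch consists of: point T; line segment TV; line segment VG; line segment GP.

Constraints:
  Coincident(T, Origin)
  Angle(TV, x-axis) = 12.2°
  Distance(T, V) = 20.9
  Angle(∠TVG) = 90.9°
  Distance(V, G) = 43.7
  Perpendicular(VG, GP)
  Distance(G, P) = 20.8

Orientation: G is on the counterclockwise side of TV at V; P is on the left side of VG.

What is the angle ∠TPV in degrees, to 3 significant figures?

25.6°

T is at the origin; TV runs at 12.2° with length 20.9, so V = 20.9·(cos 12.2°, sin 12.2°) = (20.4, 4.42). ∠TVG = 90.9°, so VG runs at 12.2° + (180° − 90.9°) = 101° from the x-axis; with |VG| = 43.7, G = V + 43.7·(cos 101°, sin 101°) = (11.9, 47.3). VG is perpendicular to GP; with |GP| = 20.8 on the left of VG, P = G + 20.8·(-0.981, -0.196) = (-8.53, 43.2). Then cos ∠TPV = PT·PV / (|PT||PV|), giving 25.6°.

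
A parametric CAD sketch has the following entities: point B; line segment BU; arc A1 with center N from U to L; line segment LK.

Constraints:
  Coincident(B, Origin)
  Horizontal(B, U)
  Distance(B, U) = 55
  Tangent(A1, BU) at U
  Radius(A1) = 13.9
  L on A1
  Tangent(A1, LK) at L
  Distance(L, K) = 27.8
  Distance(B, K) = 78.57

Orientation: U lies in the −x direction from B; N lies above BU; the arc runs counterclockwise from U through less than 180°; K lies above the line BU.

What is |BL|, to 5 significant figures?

51.424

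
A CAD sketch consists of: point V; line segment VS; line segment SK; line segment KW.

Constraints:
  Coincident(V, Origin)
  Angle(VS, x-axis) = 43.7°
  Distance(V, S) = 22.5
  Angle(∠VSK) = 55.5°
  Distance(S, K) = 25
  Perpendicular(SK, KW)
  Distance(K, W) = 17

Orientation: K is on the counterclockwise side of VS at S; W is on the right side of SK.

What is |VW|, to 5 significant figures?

37.597

V is at the origin; VS runs at 43.7° with length 22.5, so S = 22.5·(cos 43.7°, sin 43.7°) = (16.267, 15.545). ∠VSK = 55.5°, so SK runs at 43.7° + (180° − 55.5°) = 168.20° from the x-axis; with |SK| = 25.0, K = S + 25.0·(cos 168.20°, sin 168.20°) = (-8.2049, 20.657). SK ⟂ KW; with |KW| = 17.0 on the right of SK, W = K + 17.0·(0.20450, 0.97887) = (-4.7285, 37.298). Then |VW| = |W − V| = 37.597.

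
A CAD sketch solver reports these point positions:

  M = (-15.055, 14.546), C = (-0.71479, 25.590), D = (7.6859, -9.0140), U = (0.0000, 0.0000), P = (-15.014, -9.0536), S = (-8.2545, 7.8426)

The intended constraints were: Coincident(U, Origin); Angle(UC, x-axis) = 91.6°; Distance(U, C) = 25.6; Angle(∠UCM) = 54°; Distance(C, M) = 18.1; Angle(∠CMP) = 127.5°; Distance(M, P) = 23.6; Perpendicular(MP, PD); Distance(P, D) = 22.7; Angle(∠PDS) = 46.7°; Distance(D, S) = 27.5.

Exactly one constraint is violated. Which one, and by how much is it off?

Distance(D, S) = 27.5 — off by 4.30.

U = (0.00, 0.00) ✓; UC at 91.60° ✓; |UC| = 25.60 ✓; ∠UCM = 54.00° ✓; |CM| = 18.10 ✓; ∠CMP = 127.5° ✓; |MP| = 23.60 ✓; ∠(MP, PD) = 90.00° ✓; |PD| = 22.70 ✓; ∠PDS = 46.70° ✓; |DS| = 23.20 ✗.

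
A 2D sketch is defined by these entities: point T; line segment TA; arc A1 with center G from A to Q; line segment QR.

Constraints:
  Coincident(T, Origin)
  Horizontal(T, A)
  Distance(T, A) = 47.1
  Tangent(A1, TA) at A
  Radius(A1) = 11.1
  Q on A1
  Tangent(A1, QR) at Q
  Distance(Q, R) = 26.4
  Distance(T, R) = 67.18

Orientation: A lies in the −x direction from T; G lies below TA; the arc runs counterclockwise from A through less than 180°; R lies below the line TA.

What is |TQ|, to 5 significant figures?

59.434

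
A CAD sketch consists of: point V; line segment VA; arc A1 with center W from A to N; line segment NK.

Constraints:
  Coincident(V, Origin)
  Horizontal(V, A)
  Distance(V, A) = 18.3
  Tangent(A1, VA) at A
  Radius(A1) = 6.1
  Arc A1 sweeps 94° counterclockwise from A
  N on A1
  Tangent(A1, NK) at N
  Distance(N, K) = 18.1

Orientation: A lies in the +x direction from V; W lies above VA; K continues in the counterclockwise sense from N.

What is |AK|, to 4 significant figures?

25.05

On A1, A sits at bearing -90° from W; a 94° counterclockwise sweep puts N at bearing 4°, so N = W + 6.1·(cos 4°, sin 4°) = (24.39, 6.526). Tangency of A1 to NK means the radius WN is perpendicular to NK, so NK runs along (−sin 4°, cos 4°); with |NK| = 18.1, K = (23.12, 24.58). Then |AK| = |K − A| = 25.05.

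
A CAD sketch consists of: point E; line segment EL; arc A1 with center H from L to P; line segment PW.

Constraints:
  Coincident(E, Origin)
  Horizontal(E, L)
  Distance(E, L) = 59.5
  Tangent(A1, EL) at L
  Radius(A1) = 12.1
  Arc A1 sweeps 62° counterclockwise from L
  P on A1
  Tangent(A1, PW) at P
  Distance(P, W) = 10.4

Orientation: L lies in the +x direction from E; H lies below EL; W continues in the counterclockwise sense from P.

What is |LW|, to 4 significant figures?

22.04

E is at the origin; EL is horizontal with |EL| = 59.5 and L on the +x side, so L = (59.50, 0.000). Since A1 is tangent to EL there, HL ⟂ EL, so H = L + (0, -12.1) = (59.50, -12.10). On A1, L sits at bearing 90° from H; a 62° counterclockwise sweep puts P at bearing 152°, so P = H + 12.1·(cos 152°, sin 152°) = (48.82, -6.419). A1 meets PW tangentially, so HP is at right angles to PW, so PW runs along (−sin 152°, cos 152°); with |PW| = 10.4, W = (43.93, -15.60). Then |LW| = |W − L| = 22.04.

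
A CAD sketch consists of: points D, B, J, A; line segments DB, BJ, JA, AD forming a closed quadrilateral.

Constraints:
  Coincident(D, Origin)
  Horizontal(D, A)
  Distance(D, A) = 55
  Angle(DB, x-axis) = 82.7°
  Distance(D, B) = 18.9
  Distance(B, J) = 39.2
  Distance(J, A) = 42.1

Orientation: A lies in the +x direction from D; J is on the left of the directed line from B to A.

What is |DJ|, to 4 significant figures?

52.68

D is at the origin; D and A share the same y with |DA| = 55.0 and A in +x, so A = (55.0, 0). DB runs at 82.7° with |DB| = 18.9, so B = (2.402, 18.75). J is determined by |BJ| = 39.2 and |JA| = 42.1 together: it lies at the intersection of circle(B, 39.2) and circle(A, 42.1). With |BA| = 55.84, the foot of the radical line on BA is 25.81 from B and the perpendicular offset is √(39.2² − 25.81²) = 29.51. Taking the left-of-BA solution: J = (36.62, 37.87).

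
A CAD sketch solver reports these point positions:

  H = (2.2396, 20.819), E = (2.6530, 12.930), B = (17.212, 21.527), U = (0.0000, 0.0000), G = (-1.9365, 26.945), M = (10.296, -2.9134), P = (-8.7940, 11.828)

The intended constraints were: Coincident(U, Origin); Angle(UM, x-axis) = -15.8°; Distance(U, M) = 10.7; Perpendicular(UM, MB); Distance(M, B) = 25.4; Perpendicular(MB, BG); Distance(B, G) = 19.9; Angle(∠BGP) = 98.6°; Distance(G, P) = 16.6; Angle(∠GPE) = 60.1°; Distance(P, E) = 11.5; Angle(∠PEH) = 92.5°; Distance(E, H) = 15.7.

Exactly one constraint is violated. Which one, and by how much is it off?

Distance(E, H) = 15.7 — off by 7.80.

U = (0.00, 0.00) ✓; UM at -15.80° ✓; |UM| = 10.70 ✓; ∠(UM, MB) = 90.00° ✓; |MB| = 25.40 ✓; ∠(MB, BG) = 90.00° ✓; |BG| = 19.90 ✓; ∠BGP = 98.60° ✓; |GP| = 16.60 ✓; ∠GPE = 60.10° ✓; |PE| = 11.50 ✓; ∠PEH = 92.50° ✓; |EH| = 7.900 ✗.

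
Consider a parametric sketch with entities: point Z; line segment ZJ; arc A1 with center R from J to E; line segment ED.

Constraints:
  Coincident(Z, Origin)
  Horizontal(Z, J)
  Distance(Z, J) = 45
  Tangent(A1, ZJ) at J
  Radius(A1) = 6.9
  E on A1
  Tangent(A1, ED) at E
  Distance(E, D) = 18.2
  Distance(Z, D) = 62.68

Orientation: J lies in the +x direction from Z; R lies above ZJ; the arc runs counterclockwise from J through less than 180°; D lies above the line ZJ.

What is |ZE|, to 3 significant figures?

51.3

Checks: |ZJ| = 45.00 ✓; |RE| = 6.900 ✓; ∠(RE, ED) = 90.00° ✓; |ED| = 18.20 ✓; |ZD| = 62.68 ✓.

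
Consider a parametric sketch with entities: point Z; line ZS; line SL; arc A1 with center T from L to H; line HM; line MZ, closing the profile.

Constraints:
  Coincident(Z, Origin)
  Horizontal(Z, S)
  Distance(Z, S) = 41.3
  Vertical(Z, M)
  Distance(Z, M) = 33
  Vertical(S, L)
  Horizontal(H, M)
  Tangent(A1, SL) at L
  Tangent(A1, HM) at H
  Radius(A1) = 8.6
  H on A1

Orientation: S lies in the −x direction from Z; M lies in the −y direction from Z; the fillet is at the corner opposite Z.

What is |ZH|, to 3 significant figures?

46.5

The virtual corner opposite Z is at (-41.3, -33.0). A1 meets SL tangentially, so TL is at right angles to SL and the tangent condition forces TH to be normal to HM, with radius 8.6, so the center T sits 8.6 in from both sides at T = (-32.7, -24.4). That places the tangent points at L = (-41.3, -24.4) on SL and H = (-32.7, -33.0) on HM. Then |ZH| = |H − Z| = 46.5.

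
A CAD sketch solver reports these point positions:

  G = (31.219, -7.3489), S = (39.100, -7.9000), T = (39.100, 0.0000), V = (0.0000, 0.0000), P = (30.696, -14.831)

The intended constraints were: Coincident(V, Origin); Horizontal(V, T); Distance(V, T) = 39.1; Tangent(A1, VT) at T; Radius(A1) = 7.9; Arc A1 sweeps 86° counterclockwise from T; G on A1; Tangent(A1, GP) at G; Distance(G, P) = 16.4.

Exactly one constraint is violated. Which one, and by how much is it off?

Distance(G, P) = 16.4 — off by 8.90.

V = (0.00, 0.00) ✓; V.y = 0.00, T.y = 0.00 ✓; |VT| = 39.10 ✓; ∠(ST, TV) = 90.00° ✓; |ST| = 7.900 ✓; bearing(S→G) − bearing(S→T) = 86.00° ✓; |SG| = 7.900 ✓; ∠(SG, GP) = 90.00° ✓; |GP| = 7.500 ✗.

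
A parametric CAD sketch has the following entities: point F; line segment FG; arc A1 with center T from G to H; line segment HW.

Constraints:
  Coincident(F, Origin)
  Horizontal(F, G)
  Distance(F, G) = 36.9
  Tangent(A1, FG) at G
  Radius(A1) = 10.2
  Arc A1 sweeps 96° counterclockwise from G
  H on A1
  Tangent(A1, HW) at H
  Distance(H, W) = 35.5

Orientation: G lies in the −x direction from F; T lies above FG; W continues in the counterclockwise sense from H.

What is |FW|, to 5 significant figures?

55.652

On A1, G sits at bearing -90° from T; a 96° counterclockwise sweep puts H at bearing 6°, so H = T + 10.2·(cos 6°, sin 6°) = (-26.756, 11.266). The tangent condition forces TH to be normal to HW, so HW runs along (−sin 6°, cos 6°); with |HW| = 35.5, W = (-30.467, 46.572). Then |FW| = |W − F| = 55.652.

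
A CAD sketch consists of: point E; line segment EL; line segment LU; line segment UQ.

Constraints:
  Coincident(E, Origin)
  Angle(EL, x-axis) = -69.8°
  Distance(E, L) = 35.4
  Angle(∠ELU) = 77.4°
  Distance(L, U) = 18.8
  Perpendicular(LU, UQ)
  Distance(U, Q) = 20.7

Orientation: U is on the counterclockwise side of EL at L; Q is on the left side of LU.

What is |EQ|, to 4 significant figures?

17.73

E is at the origin; EL runs at -69.8° with length 35.4, so L = 35.4·(cos -69.8°, sin -69.8°) = (12.22, -33.22). ∠ELU = 77.4°, so LU runs at -69.8° + (180° − 77.4°) = 32.80° from the x-axis; with |LU| = 18.8, U = L + 18.8·(cos 32.80°, sin 32.80°) = (28.03, -23.04). The perpendicularity gives UQ at right angles to LU; with |UQ| = 20.7 on the left of LU, Q = U + 20.7·(-0.5417, 0.8406) = (16.81, -5.639). Then |EQ| = |Q − E| = 17.73.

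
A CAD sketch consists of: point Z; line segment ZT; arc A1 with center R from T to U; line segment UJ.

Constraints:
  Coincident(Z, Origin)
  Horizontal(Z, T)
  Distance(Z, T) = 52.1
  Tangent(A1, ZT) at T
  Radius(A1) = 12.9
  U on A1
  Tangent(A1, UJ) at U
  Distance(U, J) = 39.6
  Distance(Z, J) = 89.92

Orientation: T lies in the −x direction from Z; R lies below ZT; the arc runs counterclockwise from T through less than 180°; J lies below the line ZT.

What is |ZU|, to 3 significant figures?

64.9

Z is at the origin; ZT is horizontal with |ZT| = 52.1 and T on the −x side, so T = (-52.1, 0.00). Since A1 is tangent to ZT there, RT ⟂ ZT, so R = T + (0, -12.9) = (-52.1, -12.9). Since RU ⟂ UJ (tangency), |RJ| = √(12.9² + 39.6²) = 41.6 regardless of where U sits on A1. So J lies on both circle(Z, 89.92) and circle(R, 41.6); the below-ZT intersection is J = (-77.2, -46.2). U is the foot of the tangent from J: U = (-64.3, -8.71).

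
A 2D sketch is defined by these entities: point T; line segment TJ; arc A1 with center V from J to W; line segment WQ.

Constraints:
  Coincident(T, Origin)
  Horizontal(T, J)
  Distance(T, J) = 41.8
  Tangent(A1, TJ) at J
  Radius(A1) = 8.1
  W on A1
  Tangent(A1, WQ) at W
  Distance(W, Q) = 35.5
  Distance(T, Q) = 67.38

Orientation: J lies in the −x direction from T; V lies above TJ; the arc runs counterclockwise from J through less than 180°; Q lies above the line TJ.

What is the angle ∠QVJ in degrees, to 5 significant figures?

164.10°

Checks: |VW| = 8.100 ✓; ∠(VW, WQ) = 90.00° ✓; |WQ| = 35.50 ✓; |TQ| = 67.38 ✓.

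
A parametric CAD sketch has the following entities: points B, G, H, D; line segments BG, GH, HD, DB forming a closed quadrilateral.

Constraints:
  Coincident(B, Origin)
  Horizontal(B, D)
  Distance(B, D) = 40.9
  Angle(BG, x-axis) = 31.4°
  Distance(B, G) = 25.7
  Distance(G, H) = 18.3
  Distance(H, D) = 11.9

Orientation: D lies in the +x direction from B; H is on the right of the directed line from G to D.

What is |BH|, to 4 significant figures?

29.65

Checks: B.y = 0.00, D.y = 0.00 ✓; |GH| = 18.30 ✓; |HD| = 11.90 ✓.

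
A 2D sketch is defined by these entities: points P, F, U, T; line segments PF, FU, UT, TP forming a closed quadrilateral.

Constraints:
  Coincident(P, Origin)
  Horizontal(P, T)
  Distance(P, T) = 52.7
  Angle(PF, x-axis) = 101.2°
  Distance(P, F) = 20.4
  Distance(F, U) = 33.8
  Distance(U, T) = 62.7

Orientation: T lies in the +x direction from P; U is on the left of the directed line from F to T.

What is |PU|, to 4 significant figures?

50.78

Checks: |FU| = 33.80 ✓; |UT| = 62.70 ✓.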